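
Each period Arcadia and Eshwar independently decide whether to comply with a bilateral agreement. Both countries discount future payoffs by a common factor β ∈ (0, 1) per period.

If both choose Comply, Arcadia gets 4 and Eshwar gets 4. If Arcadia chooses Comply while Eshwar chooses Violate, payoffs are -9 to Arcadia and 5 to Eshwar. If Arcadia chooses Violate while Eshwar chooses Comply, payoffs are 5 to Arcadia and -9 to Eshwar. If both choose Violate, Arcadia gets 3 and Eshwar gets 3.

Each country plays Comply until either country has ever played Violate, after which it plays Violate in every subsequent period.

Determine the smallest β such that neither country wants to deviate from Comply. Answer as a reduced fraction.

One-period gain from deviating is 5 − 4 = 1. The loss is 4 − 3 = 1 in every subsequent period, with present value 1·β/(1−β).
Deviation is unprofitable when 1·β/(1−β) ≥ 1, i.e. β/(1−β) ≥ 1.
Equivalently β ≥ 1/(1+1) = 1/2.

1/2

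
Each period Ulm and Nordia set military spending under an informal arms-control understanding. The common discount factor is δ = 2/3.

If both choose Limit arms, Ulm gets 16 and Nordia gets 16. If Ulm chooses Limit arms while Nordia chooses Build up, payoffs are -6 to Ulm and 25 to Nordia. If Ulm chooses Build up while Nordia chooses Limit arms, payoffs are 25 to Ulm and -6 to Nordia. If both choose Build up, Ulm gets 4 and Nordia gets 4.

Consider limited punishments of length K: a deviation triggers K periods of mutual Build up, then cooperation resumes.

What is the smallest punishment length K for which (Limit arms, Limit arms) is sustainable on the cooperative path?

2

Need Σ_{k=1}^{K} δ^k ≥ (25−16)/(16−4) = 0.7500 at δ = 2/3.
At K = 1 the sum is 0.6667 < 0.7500; at K = 2 it is 1.1111 ≥ 0.7500.
So the minimum punishment length is K = 2.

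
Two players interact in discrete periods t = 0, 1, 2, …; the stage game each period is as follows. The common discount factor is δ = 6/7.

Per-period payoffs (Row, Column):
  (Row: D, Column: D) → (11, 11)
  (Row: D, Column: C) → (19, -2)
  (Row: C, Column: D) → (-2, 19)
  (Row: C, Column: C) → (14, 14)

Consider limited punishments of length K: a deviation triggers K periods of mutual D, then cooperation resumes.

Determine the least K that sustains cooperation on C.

IC: δ(1−δ^K)/(1−δ) ≥ (19−14)/(14−11) = 5/3.
With δ = 6/7: need 1 − δ^K ≥ 5/3·(1−6/7)/(6/7), i.e. δ^K ≤ 0.7222.
Since (6/7)^2 = 0.7347 and (6/7)^3 = 0.6297, the smallest such K is 3.

3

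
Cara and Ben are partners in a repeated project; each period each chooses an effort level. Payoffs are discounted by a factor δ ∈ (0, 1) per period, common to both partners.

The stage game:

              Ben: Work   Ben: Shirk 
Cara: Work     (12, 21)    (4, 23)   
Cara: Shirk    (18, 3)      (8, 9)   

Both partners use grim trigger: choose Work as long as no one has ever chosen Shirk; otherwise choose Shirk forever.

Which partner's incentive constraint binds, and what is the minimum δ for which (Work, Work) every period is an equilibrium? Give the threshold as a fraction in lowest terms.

Cara; δ ≥ 3/5

Cara's threshold: (18−12)/(18−8) = 3/5.
Ben's threshold: (23−21)/(23−9) = 1/7.
3/5 > 1/7, so Cara binds and δ* = 3/5.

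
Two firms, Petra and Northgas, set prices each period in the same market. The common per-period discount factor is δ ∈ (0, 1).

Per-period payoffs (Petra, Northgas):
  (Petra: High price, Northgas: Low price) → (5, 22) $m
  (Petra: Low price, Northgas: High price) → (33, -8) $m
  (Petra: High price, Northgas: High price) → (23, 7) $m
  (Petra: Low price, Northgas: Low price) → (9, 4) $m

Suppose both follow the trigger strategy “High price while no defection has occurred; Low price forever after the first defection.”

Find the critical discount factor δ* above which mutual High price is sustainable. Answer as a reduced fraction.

5/6

Petra's threshold: (33−23)/(33−9) = 5/12.
Northgas's threshold: (22−7)/(22−4) = 5/6.
5/12 < 5/6, so Northgas binds and δ* = 5/6.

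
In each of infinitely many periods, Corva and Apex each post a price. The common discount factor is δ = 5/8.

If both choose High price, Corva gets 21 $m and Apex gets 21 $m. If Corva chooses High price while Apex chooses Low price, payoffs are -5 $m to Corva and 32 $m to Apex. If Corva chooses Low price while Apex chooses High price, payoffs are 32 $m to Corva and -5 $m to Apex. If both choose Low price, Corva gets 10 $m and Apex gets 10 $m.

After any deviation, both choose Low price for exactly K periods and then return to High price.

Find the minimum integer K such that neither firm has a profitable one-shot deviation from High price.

2

IC: δ(1−δ^K)/(1−δ) ≥ (32−21)/(21−10) = 1.
With δ = 5/8: need 1 − δ^K ≥ 1·(1−5/8)/(5/8), i.e. δ^K ≤ 0.4000.
Since (5/8)^1 = 0.6250 and (5/8)^2 = 0.3906, the smallest such K is 2.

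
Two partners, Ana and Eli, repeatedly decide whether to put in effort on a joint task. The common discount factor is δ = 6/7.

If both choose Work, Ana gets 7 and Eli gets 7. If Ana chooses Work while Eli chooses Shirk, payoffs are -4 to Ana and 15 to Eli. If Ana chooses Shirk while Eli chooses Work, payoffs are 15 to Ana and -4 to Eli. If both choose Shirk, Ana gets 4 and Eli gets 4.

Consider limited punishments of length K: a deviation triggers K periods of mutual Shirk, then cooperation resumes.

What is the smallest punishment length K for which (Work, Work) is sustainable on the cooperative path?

No profitable deviation requires (7−4)(δ+…+δ^K) ≥ 15−7, i.e. δ+…+δ^K ≥ 8/3 ≈ 2.6667.
With δ = 6/7, the partial sums are K=1: 0.8571, K=2: 1.5918, K=3: 2.2216, K=4: 2.7613.
K = 4 is the first length at which the sum reaches 2.6667.

4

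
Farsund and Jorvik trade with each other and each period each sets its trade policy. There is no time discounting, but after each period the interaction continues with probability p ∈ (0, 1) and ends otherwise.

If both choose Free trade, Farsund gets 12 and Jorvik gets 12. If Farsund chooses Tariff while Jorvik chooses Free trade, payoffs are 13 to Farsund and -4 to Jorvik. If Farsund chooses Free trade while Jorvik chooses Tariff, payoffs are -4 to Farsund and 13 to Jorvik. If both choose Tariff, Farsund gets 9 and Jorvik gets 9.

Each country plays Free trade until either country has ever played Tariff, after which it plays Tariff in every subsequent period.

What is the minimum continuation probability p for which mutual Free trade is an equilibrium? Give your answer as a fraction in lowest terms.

1/4

Expected cooperation value is 12 + p·12 + p²·12 + … = 12/(1−p); deviation gives 13 + p·9/(1−p).
12 ≥ 13(1−p) + 9p ⇒ 4p ≥ 1 ⇒ p ≥ 1/4.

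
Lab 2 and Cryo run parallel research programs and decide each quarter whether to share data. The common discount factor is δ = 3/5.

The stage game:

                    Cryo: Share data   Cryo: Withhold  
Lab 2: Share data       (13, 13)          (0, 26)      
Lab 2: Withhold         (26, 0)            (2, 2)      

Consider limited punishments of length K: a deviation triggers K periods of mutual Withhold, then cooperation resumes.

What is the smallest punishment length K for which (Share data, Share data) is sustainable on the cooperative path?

Need Σ_{k=1}^{K} δ^k ≥ (26−13)/(13−2) = 1.1818 at δ = 3/5.
At K = 3 the sum is 1.1760 < 1.1818; at K = 4 it is 1.3056 ≥ 1.1818.
So the minimum punishment length is K = 4.

4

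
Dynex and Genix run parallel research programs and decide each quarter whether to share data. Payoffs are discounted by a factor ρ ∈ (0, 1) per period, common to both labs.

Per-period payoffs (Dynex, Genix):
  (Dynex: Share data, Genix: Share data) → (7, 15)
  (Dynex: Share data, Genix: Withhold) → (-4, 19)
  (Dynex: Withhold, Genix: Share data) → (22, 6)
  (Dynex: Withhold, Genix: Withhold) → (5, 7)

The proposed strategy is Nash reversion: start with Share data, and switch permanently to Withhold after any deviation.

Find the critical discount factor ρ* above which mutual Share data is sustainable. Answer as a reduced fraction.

15/17

For Dynex: deviation gain 22−7 = 15, per-period punishment loss 7−5 = 2. IC gives ρ ≥ 15/17.
For Genix: gain 4, loss 8 per period, so ρ ≥ 4/12 = 1/3.
The tighter constraint is Dynex's, so cooperation needs ρ ≥ 15/17.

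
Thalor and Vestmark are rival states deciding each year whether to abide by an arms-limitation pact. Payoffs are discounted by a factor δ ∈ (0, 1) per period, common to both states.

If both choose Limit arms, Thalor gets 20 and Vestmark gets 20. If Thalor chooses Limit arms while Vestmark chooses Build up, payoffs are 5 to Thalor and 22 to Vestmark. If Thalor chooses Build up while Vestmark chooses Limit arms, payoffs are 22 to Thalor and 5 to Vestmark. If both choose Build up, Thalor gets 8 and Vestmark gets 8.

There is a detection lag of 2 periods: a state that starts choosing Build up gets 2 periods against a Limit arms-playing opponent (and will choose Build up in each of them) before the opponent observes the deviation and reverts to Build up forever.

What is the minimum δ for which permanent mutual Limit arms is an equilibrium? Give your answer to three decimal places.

Deviating for the 2 undetected periods gains 22−20 = 2 per period over cooperation, then loses 20−8 = 12 per period forever once punishment starts.
Gain: 2(1 + δ + … + δ^1); loss: 12·δ^2/(1−δ).
No profitable deviation ⇔ 2(1−δ^2) ≤ 12·δ^2, i.e. δ^2 ≥ 2/(2+12) = 1/7.
Hence δ ≥ (1/7)^(1/2) ≈ 0.378.

0.378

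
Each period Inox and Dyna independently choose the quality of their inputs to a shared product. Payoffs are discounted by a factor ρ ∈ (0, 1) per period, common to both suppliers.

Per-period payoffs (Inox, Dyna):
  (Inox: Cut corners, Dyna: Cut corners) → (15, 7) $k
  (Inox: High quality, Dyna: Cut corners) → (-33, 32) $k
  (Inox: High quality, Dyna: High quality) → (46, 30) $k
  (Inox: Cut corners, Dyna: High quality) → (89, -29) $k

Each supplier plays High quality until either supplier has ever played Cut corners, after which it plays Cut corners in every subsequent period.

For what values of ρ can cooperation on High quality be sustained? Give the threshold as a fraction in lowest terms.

For Inox: deviation gain 89−46 = 43, per-period punishment loss 46−15 = 31. IC gives ρ ≥ 43/74.
For Dyna: gain 2, loss 23 per period, so ρ ≥ 2/25.
The tighter constraint is Inox's, so cooperation needs ρ ≥ 43/74.

43/74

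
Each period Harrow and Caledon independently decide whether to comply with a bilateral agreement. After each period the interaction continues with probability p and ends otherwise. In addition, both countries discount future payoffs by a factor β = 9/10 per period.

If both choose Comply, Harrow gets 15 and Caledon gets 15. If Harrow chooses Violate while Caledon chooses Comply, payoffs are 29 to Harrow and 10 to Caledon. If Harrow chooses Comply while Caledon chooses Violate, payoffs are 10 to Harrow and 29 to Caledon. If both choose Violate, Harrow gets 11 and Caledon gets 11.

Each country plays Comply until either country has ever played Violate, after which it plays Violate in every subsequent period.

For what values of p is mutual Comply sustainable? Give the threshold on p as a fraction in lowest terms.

With continuation probability p and discount β, the effective per-period discount factor is βp.
Grim-trigger IC: βp ≥ (29−15)/(29−11) = 7/9.
So p ≥ (7/9)/(9/10) = 70/81.

70/81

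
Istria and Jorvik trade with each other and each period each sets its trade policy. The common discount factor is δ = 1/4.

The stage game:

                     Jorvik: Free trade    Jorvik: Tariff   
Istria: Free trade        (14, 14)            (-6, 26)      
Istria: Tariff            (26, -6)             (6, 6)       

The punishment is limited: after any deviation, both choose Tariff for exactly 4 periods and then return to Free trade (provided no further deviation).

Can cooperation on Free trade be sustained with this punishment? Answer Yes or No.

No

A one-shot deviation gives 26 now, then 6 for 4 periods, then back to 14.
Gain from deviating: (26−14) today; loss: (14−6) in each of the next 4 periods.
No-deviation condition: (14−6)(δ+…+δ^4) ≥ 26−14, i.e. δ+…+δ^4 ≥ 3/2.
At δ = 1/4: δ+…+δ^4 = 0.3320 < 1.5000.
So cooperation is not sustainable.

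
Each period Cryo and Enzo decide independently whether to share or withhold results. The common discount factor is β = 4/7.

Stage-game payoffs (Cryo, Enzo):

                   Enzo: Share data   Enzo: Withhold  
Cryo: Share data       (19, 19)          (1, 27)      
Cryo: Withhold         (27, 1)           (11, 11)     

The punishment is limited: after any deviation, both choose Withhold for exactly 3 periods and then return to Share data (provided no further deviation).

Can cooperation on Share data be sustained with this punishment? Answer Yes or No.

Yes

Comparing payoff streams over the 4 periods until play realigns: cooperate → 19(1+β+…+β^3); deviate → 27 + 11(β+…+β^3).
Cooperation is sustained iff (19−11)(β+…+β^3) ≥ 27−19.
β+…+β^3 = 4/7·(1−(4/7)^3)/(1−4/7) = 1.0845, and (27−19)/(19−11) = 1.0000.
1.0845 ≥ 1.0000, so cooperation is sustainable.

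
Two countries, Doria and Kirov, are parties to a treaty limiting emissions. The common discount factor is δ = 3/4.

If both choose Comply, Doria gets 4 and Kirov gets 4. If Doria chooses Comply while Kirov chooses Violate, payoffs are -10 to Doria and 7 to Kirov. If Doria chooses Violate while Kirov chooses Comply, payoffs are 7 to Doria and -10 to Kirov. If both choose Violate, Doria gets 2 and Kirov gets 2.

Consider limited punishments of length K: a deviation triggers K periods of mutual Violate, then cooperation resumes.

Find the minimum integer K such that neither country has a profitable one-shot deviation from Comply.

3

IC: δ(1−δ^K)/(1−δ) ≥ (7−4)/(4−2) = 3/2.
With δ = 3/4: need 1 − δ^K ≥ 3/2·(1−3/4)/(3/4), i.e. δ^K ≤ 0.5000.
Since (3/4)^2 = 0.5625 and (3/4)^3 = 0.4219, the smallest such K is 3.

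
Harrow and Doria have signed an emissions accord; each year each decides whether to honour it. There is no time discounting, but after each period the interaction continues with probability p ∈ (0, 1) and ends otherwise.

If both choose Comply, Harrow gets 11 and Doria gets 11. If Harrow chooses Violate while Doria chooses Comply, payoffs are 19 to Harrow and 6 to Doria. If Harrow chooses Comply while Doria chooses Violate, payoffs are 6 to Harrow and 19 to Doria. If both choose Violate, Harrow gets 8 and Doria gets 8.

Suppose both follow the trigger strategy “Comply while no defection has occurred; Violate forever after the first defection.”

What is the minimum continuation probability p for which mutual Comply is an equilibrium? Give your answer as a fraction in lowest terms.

With no time discounting, the continuation probability p plays the role of the discount factor.
Grim-trigger IC: 11/(1−p) ≥ 19 + 8p/(1−p) ⇒ p ≥ (19−11)/(19−8) = 8/11.

8/11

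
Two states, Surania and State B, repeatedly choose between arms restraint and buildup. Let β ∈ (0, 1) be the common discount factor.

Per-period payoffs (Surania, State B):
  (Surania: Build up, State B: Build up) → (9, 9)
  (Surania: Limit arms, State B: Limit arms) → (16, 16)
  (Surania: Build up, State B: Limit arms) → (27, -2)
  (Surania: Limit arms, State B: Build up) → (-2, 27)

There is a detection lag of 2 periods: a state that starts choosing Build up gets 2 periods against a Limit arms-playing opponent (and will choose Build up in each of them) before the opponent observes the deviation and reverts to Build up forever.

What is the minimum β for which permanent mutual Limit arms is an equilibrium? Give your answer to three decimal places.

The best deviation is to choose Build up for all 2 undetected periods, earning 27 each, then 9 forever once detected.
Deviation value: 27(1−β^2)/(1−β) + 9β^2/(1−β); cooperation value: 16/(1−β).
IC: 16 ≥ 27(1−β^2) + 9β^2 = 27 − 18β^2.
So β^2 ≥ 11/18, giving β ≥ (11/18)^(1/2) ≈ 0.782.

0.782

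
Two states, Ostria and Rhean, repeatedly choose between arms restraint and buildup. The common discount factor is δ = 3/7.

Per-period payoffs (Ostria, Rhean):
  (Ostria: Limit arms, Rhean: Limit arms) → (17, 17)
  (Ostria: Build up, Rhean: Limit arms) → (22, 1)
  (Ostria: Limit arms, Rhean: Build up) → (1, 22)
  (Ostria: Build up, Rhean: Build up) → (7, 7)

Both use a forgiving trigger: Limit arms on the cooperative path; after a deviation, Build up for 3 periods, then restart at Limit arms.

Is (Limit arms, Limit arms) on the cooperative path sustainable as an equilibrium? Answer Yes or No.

IC: δ+…+δ^3 ≥ (22−17)/(17−7) = 1/2.
At δ = 3/7: partial sum = 0.6910 ≥ 0.5000. Cooperation sustainable.

Yes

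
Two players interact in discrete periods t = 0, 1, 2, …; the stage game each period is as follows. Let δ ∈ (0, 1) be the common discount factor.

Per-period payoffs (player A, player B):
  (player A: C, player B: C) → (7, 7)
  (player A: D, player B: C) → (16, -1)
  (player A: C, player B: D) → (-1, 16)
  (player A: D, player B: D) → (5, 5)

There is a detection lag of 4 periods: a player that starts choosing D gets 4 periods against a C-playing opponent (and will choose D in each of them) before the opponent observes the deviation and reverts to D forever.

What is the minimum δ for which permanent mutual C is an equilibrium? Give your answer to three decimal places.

0.951

Deviating for the 4 undetected periods gains 16−7 = 9 per period over cooperation, then loses 7−5 = 2 per period forever once punishment starts.
Gain: 9(1 + δ + … + δ^3); loss: 2·δ^4/(1−δ).
No profitable deviation ⇔ 9(1−δ^4) ≤ 2·δ^4, i.e. δ^4 ≥ 9/(9+2) = 9/11.
Hence δ ≥ (9/11)^(1/4) ≈ 0.951.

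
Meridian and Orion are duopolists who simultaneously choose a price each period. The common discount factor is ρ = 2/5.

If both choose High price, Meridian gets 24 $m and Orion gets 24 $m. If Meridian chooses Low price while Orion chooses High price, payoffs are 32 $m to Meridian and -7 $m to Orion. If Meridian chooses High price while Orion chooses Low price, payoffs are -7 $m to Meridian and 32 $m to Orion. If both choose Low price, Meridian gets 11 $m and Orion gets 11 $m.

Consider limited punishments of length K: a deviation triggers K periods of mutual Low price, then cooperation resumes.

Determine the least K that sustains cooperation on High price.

IC: ρ(1−ρ^K)/(1−ρ) ≥ (32−24)/(24−11) = 8/13.
With ρ = 2/5: need 1 − ρ^K ≥ 8/13·(1−2/5)/(2/5), i.e. ρ^K ≤ 0.0769.
Since (2/5)^2 = 0.1600 and (2/5)^3 = 0.0640, the smallest such K is 3.

3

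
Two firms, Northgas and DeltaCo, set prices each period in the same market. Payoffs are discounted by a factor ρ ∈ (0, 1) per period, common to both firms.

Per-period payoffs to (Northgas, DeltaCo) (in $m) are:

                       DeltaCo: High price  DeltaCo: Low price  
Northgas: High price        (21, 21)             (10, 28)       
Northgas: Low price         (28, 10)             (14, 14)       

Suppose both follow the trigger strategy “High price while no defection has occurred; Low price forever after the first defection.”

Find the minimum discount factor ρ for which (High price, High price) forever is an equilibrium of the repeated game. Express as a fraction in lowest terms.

One-period gain from deviating is 28 − 21 = 7. The loss is 21 − 14 = 7 in every subsequent period, with present value 7·ρ/(1−ρ).
Deviation is unprofitable when 7·ρ/(1−ρ) ≥ 7, i.e. ρ/(1−ρ) ≥ 1.
Equivalently ρ ≥ 7/(7+7) = 1/2.

1/2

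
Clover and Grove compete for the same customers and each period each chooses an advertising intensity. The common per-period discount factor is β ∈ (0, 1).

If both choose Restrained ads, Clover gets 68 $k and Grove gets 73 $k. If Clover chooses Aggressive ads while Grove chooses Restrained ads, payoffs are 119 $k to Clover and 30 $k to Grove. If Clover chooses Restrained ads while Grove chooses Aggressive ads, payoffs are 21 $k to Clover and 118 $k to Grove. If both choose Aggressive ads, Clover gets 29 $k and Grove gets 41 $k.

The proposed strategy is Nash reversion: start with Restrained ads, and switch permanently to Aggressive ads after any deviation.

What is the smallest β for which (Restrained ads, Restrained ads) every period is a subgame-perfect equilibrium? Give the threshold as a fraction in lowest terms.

45/77

For Clover: deviation gain 119−68 = 51, per-period punishment loss 68−29 = 39. IC gives β ≥ 51/90 = 17/30.
For Grove: gain 45, loss 32 per period, so β ≥ 45/77.
The tighter constraint is Grove's, so cooperation needs β ≥ 45/77.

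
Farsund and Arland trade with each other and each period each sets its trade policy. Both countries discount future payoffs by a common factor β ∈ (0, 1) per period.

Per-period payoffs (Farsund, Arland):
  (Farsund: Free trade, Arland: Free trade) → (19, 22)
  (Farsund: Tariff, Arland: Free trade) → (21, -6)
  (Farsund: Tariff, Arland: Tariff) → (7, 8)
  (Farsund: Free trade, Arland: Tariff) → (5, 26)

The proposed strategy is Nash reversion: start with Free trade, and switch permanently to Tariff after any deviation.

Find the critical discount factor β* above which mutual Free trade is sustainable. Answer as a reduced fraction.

2/9

Farsund's threshold: (21−19)/(21−7) = 1/7.
Arland's threshold: (26−22)/(26−8) = 2/9.
1/7 < 2/9, so Arland binds and β* = 2/9.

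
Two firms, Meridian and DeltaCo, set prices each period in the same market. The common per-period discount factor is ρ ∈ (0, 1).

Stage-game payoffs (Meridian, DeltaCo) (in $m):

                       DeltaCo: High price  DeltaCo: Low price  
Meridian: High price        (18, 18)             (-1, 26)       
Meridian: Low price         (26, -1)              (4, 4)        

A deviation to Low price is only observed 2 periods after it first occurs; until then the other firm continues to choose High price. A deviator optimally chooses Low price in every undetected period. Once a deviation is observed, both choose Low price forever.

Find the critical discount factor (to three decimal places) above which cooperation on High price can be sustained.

0.603

A deviator earns 26 for 2 periods, then 4 forever; cooperating earns 18 forever. Multiplying the IC by (1−ρ):
18 ≥ 26(1−ρ^2) + 4ρ^2, so 22·ρ^2 ≥ 8 and ρ^2 ≥ 4/11.
ρ ≥ (4/11)^(1/2) ≈ 0.603.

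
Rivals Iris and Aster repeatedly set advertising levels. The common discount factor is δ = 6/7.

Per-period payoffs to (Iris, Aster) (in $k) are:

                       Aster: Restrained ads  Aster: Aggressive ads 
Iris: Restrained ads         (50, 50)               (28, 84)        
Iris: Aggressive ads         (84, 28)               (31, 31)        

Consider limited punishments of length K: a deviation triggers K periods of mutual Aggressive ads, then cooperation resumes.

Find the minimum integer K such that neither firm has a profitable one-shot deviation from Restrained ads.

IC: δ(1−δ^K)/(1−δ) ≥ (84−50)/(50−31) = 34/19.
With δ = 6/7: need 1 − δ^K ≥ 34/19·(1−6/7)/(6/7), i.e. δ^K ≤ 0.7018.
Since (6/7)^2 = 0.7347 and (6/7)^3 = 0.6297, the smallest such K is 3.

3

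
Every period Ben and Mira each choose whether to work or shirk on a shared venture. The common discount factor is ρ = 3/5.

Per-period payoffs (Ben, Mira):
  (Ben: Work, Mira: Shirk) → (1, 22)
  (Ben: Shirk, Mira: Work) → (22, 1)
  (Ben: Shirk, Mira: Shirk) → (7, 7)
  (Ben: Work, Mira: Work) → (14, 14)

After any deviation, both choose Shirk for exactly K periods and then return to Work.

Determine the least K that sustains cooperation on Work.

IC: ρ(1−ρ^K)/(1−ρ) ≥ (22−14)/(14−7) = 8/7.
With ρ = 3/5: need 1 − ρ^K ≥ 8/7·(1−3/5)/(3/5), i.e. ρ^K ≤ 0.2381.
Since (3/5)^2 = 0.3600 and (3/5)^3 = 0.2160, the smallest such K is 3.

3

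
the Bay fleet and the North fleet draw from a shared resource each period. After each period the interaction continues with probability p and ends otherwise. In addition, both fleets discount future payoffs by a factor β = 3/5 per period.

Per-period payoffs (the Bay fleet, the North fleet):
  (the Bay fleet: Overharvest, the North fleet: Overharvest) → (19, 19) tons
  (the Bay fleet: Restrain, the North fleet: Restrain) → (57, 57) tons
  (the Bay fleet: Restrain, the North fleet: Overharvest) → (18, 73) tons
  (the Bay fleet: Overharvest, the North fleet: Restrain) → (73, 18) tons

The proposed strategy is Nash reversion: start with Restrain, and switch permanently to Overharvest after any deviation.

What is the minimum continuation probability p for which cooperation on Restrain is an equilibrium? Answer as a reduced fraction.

With continuation probability p and discount β, the effective per-period discount factor is βp.
Grim-trigger IC: βp ≥ (73−57)/(73−19) = 8/27.
So p ≥ (8/27)/(3/5) = 40/81.

40/81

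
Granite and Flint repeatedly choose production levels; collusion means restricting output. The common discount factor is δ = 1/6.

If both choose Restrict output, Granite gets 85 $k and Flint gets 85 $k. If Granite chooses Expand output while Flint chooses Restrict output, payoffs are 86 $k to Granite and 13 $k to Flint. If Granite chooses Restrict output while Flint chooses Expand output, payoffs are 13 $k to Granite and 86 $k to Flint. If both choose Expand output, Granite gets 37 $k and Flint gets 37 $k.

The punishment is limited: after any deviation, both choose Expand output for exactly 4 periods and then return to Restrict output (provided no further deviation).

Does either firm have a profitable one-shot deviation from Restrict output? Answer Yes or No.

No

A one-shot deviation gives 86 now, then 37 for 4 periods, then back to 85.
Gain from deviating: (86−85) today; loss: (85−37) in each of the next 4 periods.
No-deviation condition: (85−37)(δ+…+δ^4) ≥ 86−85, i.e. δ+…+δ^4 ≥ 1/48.
At δ = 1/6: δ+…+δ^4 = 0.1998 ≥ 0.0208.
So cooperation is sustainable.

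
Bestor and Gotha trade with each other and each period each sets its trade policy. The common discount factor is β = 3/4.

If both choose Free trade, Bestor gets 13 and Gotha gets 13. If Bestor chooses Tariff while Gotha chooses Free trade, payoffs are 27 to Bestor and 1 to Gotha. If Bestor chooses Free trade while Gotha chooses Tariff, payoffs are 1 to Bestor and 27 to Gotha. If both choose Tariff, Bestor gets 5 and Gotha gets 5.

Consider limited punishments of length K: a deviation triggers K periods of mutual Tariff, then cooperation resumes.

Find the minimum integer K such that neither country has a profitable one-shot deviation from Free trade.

4

Need Σ_{k=1}^{K} β^k ≥ (27−13)/(13−5) = 1.7500 at β = 3/4.
At K = 3 the sum is 1.7344 < 1.7500; at K = 4 it is 2.0508 ≥ 1.7500.
So the minimum punishment length is K = 4.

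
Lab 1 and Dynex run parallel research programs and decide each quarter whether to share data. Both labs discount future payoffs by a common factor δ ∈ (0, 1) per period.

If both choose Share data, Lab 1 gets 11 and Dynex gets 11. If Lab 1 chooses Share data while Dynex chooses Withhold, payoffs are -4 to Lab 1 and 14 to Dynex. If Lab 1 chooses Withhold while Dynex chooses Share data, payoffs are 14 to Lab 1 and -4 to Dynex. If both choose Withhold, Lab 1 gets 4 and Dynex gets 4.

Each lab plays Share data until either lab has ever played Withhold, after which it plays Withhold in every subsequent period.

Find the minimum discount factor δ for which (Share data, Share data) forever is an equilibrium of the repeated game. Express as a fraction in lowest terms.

11/(1−δ) ≥ 14 + 4δ/(1−δ)
11 ≥ 14 − 10δ
δ ≥ 3/10.

3/10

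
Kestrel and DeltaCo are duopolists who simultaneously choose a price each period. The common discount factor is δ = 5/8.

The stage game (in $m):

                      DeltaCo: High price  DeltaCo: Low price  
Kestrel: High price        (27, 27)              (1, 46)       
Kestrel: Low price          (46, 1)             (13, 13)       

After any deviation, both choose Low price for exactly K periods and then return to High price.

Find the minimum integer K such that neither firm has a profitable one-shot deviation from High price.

IC: δ(1−δ^K)/(1−δ) ≥ (46−27)/(27−13) = 19/14.
With δ = 5/8: need 1 − δ^K ≥ 19/14·(1−5/8)/(5/8), i.e. δ^K ≤ 0.1857.
Since (5/8)^3 = 0.2441 and (5/8)^4 = 0.1526, the smallest such K is 4.

4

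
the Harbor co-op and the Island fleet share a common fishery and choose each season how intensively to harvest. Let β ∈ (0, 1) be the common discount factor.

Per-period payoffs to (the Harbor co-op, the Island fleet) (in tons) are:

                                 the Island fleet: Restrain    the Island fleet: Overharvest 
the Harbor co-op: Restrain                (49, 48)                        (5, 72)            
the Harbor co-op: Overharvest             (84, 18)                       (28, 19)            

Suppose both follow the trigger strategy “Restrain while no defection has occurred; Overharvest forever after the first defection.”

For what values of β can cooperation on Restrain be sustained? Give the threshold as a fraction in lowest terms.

5/8

For the Harbor co-op: deviation gain 84−49 = 35, per-period punishment loss 49−28 = 21. IC gives β ≥ 35/56 = 5/8.
For the Island fleet: gain 24, loss 29 per period, so β ≥ 24/53.
The tighter constraint is the Harbor co-op's, so cooperation needs β ≥ 5/8.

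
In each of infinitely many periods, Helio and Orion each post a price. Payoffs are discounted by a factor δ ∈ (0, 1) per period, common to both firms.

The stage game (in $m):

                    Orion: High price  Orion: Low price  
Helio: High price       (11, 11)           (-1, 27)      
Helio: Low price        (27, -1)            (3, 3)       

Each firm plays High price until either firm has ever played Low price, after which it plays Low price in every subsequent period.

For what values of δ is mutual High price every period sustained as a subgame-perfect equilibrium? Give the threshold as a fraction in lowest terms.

2/3

11/(1−δ) ≥ 27 + 3δ/(1−δ)
11 ≥ 27 − 24δ
δ ≥ 16/24 = 2/3.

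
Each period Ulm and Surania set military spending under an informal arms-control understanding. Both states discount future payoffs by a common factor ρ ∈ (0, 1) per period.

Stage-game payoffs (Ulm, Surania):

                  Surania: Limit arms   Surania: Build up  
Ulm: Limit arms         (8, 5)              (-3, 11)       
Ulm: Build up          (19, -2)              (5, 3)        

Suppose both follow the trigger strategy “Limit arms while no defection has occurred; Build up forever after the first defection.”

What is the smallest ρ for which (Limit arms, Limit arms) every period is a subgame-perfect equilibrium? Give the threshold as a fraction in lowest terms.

Ulm: cooperation gives 8 each period; deviation gives 19 once then 5 forever.
  8/(1−ρ) ≥ 19 + 5ρ/(1−ρ) ⇒ ρ ≥ 11/14.
Surania: cooperation gives 5 each period; deviation gives 11 once then 3 forever.
  ρ ≥ 6/8 = 3/4.
Both must hold, so the binding constraint is Ulm's: ρ ≥ 11/14.

11/14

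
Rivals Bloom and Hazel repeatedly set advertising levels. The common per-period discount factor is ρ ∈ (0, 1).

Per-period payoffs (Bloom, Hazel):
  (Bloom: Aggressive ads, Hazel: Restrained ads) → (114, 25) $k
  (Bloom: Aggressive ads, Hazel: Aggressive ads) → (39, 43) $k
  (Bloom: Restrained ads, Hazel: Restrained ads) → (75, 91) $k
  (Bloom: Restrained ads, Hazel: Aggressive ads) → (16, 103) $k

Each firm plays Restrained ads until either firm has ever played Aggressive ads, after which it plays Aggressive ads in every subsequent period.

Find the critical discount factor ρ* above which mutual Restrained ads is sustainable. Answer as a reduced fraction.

For Bloom: deviation gain 114−75 = 39, per-period punishment loss 75−39 = 36. IC gives ρ ≥ 39/75 = 13/25.
For Hazel: gain 12, loss 48 per period, so ρ ≥ 12/60 = 1/5.
The tighter constraint is Bloom's, so cooperation needs ρ ≥ 13/25.

13/25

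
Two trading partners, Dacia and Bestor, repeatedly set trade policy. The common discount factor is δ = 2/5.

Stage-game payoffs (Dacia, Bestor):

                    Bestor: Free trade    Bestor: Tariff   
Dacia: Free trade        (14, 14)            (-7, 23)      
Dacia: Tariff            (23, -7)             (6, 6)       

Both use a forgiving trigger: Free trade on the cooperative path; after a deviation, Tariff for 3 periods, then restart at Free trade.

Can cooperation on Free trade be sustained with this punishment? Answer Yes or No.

Comparing payoff streams over the 4 periods until play realigns: cooperate → 14(1+δ+…+δ^3); deviate → 23 + 6(δ+…+δ^3).
Cooperation is sustained iff (14−6)(δ+…+δ^3) ≥ 23−14.
δ+…+δ^3 = 2/5·(1−(2/5)^3)/(1−2/5) = 0.6240, and (23−14)/(14−6) = 1.1250.
0.6240 < 1.1250, so cooperation is not sustainable.

No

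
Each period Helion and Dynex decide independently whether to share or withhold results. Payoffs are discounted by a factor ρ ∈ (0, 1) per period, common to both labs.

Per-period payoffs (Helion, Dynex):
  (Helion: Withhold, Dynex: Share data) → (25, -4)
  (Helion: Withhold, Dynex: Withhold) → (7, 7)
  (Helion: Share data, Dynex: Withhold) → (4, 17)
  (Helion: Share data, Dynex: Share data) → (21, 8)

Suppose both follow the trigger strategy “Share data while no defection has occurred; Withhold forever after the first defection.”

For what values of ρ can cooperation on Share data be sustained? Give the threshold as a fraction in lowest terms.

9/10

For Helion: deviation gain 25−21 = 4, per-period punishment loss 21−7 = 14. IC gives ρ ≥ 4/18 = 2/9.
For Dynex: gain 9, loss 1 per period, so ρ ≥ 9/10.
The tighter constraint is Dynex's, so cooperation needs ρ ≥ 9/10.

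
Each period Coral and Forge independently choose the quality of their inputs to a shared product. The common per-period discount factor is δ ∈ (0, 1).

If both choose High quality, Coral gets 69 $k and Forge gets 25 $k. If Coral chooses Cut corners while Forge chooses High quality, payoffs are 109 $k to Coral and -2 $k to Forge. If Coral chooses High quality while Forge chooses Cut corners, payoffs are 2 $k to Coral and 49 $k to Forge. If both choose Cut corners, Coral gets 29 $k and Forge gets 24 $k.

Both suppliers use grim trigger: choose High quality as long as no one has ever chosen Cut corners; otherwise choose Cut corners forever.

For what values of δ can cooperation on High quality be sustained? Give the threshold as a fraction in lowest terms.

Coral: cooperation gives 69 each period; deviation gives 109 once then 29 forever.
  69/(1−δ) ≥ 109 + 29δ/(1−δ) ⇒ δ ≥ 40/80 = 1/2.
Forge: cooperation gives 25 each period; deviation gives 49 once then 24 forever.
  δ ≥ 24/25.
Both must hold, so the binding constraint is Forge's: δ ≥ 24/25.

24/25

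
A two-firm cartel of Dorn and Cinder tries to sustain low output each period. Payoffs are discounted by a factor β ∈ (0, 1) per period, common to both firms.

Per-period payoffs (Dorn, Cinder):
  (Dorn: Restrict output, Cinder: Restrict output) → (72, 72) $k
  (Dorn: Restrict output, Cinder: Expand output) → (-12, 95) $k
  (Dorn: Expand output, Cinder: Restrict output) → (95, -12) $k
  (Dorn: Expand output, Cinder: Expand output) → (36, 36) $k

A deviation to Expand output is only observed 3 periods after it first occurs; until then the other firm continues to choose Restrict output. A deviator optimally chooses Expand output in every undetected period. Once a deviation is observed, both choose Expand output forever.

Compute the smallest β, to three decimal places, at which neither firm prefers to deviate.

The best deviation is to choose Expand output for all 3 undetected periods, earning 95 each, then 36 forever once detected.
Deviation value: 95(1−β^3)/(1−β) + 36β^3/(1−β); cooperation value: 72/(1−β).
IC: 72 ≥ 95(1−β^3) + 36β^3 = 95 − 59β^3.
So β^3 ≥ 23/59, giving β ≥ (23/59)^(1/3) ≈ 0.731.

0.731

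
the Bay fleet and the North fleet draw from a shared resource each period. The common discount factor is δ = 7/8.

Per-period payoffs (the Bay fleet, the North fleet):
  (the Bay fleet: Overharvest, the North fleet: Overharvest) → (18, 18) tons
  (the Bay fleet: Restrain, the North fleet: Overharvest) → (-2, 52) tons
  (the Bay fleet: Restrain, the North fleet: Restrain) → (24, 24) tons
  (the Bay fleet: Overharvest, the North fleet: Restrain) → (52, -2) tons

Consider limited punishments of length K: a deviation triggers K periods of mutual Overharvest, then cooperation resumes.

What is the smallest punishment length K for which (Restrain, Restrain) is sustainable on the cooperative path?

9

Need Σ_{k=1}^{K} δ^k ≥ (52−24)/(24−18) = 4.6667 at δ = 7/8.
At K = 8 the sum is 4.5947 < 4.6667; at K = 9 it is 4.8954 ≥ 4.6667.
So the minimum punishment length is K = 9.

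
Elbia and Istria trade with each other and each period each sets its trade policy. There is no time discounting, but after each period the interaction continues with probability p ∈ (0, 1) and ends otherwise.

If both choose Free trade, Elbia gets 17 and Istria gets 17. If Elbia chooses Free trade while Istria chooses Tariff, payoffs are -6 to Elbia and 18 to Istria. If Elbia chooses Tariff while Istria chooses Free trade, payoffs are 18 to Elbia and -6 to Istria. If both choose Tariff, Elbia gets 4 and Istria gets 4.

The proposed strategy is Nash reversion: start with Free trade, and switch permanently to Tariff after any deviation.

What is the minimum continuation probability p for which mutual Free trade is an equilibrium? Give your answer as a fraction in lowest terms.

Expected cooperation value is 17 + p·17 + p²·17 + … = 17/(1−p); deviation gives 18 + p·4/(1−p).
17 ≥ 18(1−p) + 4p ⇒ 14p ≥ 1 ⇒ p ≥ 1/14.

1/14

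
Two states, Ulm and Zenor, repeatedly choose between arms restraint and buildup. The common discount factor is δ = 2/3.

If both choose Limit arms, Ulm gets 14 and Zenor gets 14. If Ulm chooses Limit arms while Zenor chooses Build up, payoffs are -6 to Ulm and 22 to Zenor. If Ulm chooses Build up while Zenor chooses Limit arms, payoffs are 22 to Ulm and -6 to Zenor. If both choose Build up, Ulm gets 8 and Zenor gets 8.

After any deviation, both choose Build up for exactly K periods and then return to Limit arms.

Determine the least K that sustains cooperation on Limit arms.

3

No profitable deviation requires (14−8)(δ+…+δ^K) ≥ 22−14, i.e. δ+…+δ^K ≥ 4/3 ≈ 1.3333.
With δ = 2/3, the partial sums are K=1: 0.6667, K=2: 1.1111, K=3: 1.4074.
K = 3 is the first length at which the sum reaches 1.3333.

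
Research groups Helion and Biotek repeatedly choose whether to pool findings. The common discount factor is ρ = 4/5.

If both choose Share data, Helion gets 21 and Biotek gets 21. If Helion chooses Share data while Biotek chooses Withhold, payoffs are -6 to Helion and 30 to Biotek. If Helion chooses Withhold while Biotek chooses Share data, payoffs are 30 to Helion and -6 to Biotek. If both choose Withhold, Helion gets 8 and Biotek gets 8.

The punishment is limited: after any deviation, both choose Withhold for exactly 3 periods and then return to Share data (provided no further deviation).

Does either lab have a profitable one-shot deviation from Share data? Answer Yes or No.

A one-shot deviation gives 30 now, then 8 for 3 periods, then back to 21.
Gain from deviating: (30−21) today; loss: (21−8) in each of the next 3 periods.
No-deviation condition: (21−8)(ρ+…+ρ^3) ≥ 30−21, i.e. ρ+…+ρ^3 ≥ 9/13.
At ρ = 4/5: ρ+…+ρ^3 = 1.9520 ≥ 0.6923.
So cooperation is sustainable.

No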